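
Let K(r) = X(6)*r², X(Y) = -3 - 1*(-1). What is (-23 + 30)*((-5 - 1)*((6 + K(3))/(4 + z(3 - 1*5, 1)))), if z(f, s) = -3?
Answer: 504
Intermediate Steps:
X(Y) = -2 (X(Y) = -3 + 1 = -2)
K(r) = -2*r²
(-23 + 30)*((-5 - 1)*((6 + K(3))/(4 + z(3 - 1*5, 1)))) = (-23 + 30)*((-5 - 1)*((6 - 2*3²)/(4 - 3))) = 7*(-6*(6 - 2*9)/1) = 7*(-6*(6 - 18)) = 7*(-(-72)) = 7*(-6*(-12)) = 7*72 = 504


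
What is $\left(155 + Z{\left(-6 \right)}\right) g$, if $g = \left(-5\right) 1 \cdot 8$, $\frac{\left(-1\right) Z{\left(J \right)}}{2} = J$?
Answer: $-6680$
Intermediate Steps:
$Z{\left(J \right)} = - 2 J$
$g = -40$ ($g = \left(-5\right) 8 = -40$)
$\left(155 + Z{\left(-6 \right)}\right) g = \left(155 - -12\right) \left(-40\right) = \left(155 + 12\right) \left(-40\right) = 167 \left(-40\right) = -6680$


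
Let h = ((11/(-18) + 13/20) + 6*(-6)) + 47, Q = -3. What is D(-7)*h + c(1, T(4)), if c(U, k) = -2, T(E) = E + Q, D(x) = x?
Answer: -14269/180 ≈ -79.272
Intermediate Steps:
T(E) = -3 + E (T(E) = E - 3 = -3 + E)
h = 1987/180 (h = ((11*(-1/18) + 13*(1/20)) - 36) + 47 = ((-11/18 + 13/20) - 36) + 47 = (7/180 - 36) + 47 = -6473/180 + 47 = 1987/180 ≈ 11.039)
D(-7)*h + c(1, T(4)) = -7*1987/180 - 2 = -13909/180 - 2 = -14269/180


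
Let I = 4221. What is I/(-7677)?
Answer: -469/853 ≈ -0.54982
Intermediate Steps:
I/(-7677) = 4221/(-7677) = 4221*(-1/7677) = -469/853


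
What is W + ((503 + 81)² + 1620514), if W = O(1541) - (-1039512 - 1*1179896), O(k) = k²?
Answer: 6555659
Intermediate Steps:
W = 4594089 (W = 1541² - (-1039512 - 1*1179896) = 2374681 - (-1039512 - 1179896) = 2374681 - 1*(-2219408) = 2374681 + 2219408 = 4594089)
W + ((503 + 81)² + 1620514) = 4594089 + ((503 + 81)² + 1620514) = 4594089 + (584² + 1620514) = 4594089 + (341056 + 1620514) = 4594089 + 1961570 = 6555659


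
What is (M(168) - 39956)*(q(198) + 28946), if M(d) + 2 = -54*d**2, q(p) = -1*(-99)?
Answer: -45427948430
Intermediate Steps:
q(p) = 99
M(d) = -2 - 54*d**2
(M(168) - 39956)*(q(198) + 28946) = ((-2 - 54*168**2) - 39956)*(99 + 28946) = ((-2 - 54*28224) - 39956)*29045 = ((-2 - 1524096) - 39956)*29045 = (-1524098 - 39956)*29045 = -1564054*29045 = -45427948430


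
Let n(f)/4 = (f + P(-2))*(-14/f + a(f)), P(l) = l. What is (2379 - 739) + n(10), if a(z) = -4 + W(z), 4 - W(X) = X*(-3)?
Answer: 12776/5 ≈ 2555.2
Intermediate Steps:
W(X) = 4 + 3*X (W(X) = 4 - X*(-3) = 4 - (-3)*X = 4 + 3*X)
a(z) = 3*z (a(z) = -4 + (4 + 3*z) = 3*z)
n(f) = 4*(-2 + f)*(-14/f + 3*f) (n(f) = 4*((f - 2)*(-14/f + 3*f)) = 4*((-2 + f)*(-14/f + 3*f)) = 4*(-2 + f)*(-14/f + 3*f))
(2379 - 739) + n(10) = (2379 - 739) + (-56 - 24*10 + 12*10**2 + 112/10) = 1640 + (-56 - 240 + 12*100 + 112*(1/10)) = 1640 + (-56 - 240 + 1200 + 56/5) = 1640 + 4576/5 = 12776/5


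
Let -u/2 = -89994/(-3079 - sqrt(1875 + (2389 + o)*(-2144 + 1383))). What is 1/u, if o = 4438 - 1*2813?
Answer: -3079/179988 - I*sqrt(3052779)/179988 ≈ -0.017107 - 0.0097074*I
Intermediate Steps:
o = 1625 (o = 4438 - 2813 = 1625)
u = 179988/(-3079 - I*sqrt(3052779)) (u = -(-179988)/(-3079 - sqrt(1875 + (2389 + 1625)*(-2144 + 1383))) = -(-179988)/(-3079 - sqrt(1875 + 4014*(-761))) = -(-179988)/(-3079 - sqrt(1875 - 3054654)) = -(-179988)/(-3079 - sqrt(-3052779)) = -(-179988)/(-3079 - I*sqrt(3052779)) = 179988/(-3079 - I*sqrt(3052779)) ≈ -44.218 + 25.092*I)
1/u = 1/(-138545763/3133255 + 44997*I*sqrt(3052779)/3133255)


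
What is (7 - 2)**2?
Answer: 25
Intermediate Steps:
(7 - 2)**2 = 5**2 = 25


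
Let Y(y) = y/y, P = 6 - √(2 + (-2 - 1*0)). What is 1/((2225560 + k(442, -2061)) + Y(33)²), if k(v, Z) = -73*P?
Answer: 1/2225123 ≈ 4.4941e-7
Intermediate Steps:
P = 6 (P = 6 - √(2 + (-2 + 0)) = 6 - √(2 - 2) = 6 - √0 = 6 - 1*0 = 6 + 0 = 6)
Y(y) = 1
k(v, Z) = -438 (k(v, Z) = -73*6 = -438)
1/((2225560 + k(442, -2061)) + Y(33)²) = 1/((2225560 - 438) + 1²) = 1/(2225122 + 1) = 1/2225123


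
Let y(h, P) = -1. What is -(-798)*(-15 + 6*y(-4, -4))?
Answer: -16758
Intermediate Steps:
-(-798)*(-15 + 6*y(-4, -4)) = -(-798)*(-15 + 6*(-1)) = -(-798)*(-15 - 6) = -(-798)*(-21) = -42*399 = -16758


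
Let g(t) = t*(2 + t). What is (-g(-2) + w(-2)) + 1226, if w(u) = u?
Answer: 1224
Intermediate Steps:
(-g(-2) + w(-2)) + 1226 = (-(-2)*(2 - 2) - 2) + 1226 = (-(-2)*0 - 2) + 1226 = (-1*0 - 2) + 1226 = (0 - 2) + 1226 = -2 + 1226 = 1224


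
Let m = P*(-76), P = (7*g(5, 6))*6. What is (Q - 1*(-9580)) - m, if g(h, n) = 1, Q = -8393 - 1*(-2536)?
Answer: 6915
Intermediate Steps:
Q = -5857 (Q = -8393 + 2536 = -5857)
P = 42 (P = (7*1)*6 = 7*6 = 42)
m = -3192 (m = 42*(-76) = -3192)
(Q - 1*(-9580)) - m = (-5857 - 1*(-9580)) - 1*(-3192) = (-5857 + 9580) + 3192 = 3723 + 3192 = 6915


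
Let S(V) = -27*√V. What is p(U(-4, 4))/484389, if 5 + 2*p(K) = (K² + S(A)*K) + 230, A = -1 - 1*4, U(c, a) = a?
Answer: 241/968778 - 6*I*√5/53821 ≈ 0.00024877 - 0.00024928*I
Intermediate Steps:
A = -5 (A = -1 - 4 = -5)
p(K) = 225/2 + K²/2 - 27*I*K*√5/2 (p(K) = -5/2 + ((K² + (-27*I*√5)*K) + 230)/2 = -5/2 + ((K² - 27*I*K*√5) + 230)/2 = -5/2 + (230 + K² - 27*I*K*√5)/2 = -5/2 + (115 + K²/2 - 27*I*K*√5/2) = 225/2 + K²/2 - 27*I*K*√5/2)
p(U(-4, 4))/484389 = (225/2 + (½)*4² - 27/2*I*4*√5)/484389 = (225/2 + (½)*16 - 54*I*√5)*(1/484389) = (225/2 + 8 - 54*I*√5)*(1/484389) = (241/2 - 54*I*√5)*(1/484389) = 241/968778 - 6*I*√5/53821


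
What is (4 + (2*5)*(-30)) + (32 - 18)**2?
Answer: -100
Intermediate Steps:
(4 + (2*5)*(-30)) + (32 - 18)**2 = (4 + 10*(-30)) + 14**2 = (4 - 300) + 196 = -296 + 196 = -100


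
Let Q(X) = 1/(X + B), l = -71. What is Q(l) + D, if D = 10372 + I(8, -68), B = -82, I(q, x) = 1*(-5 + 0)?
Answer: 1586150/153 ≈ 10367.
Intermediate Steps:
I(q, x) = -5 (I(q, x) = 1*(-5) = -5)
D = 10367 (D = 10372 - 5 = 10367)
Q(X) = 1/(-82 + X) (Q(X) = 1/(X - 82) = 1/(-82 + X))
Q(l) + D = 1/(-82 - 71) + 10367 = 1/(-153) + 10367 = -1/153 + 10367 = 1586150/153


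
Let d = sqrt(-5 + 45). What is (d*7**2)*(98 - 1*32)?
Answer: 6468*sqrt(10) ≈ 20454.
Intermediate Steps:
d = 2*sqrt(10) (d = sqrt(40) = 2*sqrt(10) ≈ 6.3246)
(d*7**2)*(98 - 1*32) = ((2*sqrt(10))*7**2)*(98 - 1*32) = ((2*sqrt(10))*49)*(98 - 32) = (98*sqrt(10))*66 = 6468*sqrt(10)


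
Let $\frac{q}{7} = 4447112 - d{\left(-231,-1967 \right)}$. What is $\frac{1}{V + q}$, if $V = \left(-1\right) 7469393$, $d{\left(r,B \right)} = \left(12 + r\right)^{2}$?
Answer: $\frac{1}{23324664} \approx 4.2873 \cdot 10^{-8}$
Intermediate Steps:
$V = -7469393$
$q = 30794057$ ($q = 7 \left(4447112 - \left(12 - 231\right)^{2}\right) = 7 \left(4447112 - \left(-219\right)^{2}\right) = 7 \left(4447112 - 47961\right) = 7 \cdot 4399151 = 30794057$)
$\frac{1}{V + q} = \frac{1}{-7469393 + 30794057} = \frac{1}{23324664}$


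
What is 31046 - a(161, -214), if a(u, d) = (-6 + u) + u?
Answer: 30730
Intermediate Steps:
a(u, d) = -6 + 2*u
31046 - a(161, -214) = 31046 - (-6 + 2*161) = 31046 - (-6 + 322) = 31046 - 1*316 = 31046 - 316 = 30730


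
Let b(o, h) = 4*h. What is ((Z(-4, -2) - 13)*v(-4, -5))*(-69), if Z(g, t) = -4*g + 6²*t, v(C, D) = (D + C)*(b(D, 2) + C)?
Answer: -171396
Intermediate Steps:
v(C, D) = (8 + C)*(C + D) (v(C, D) = (D + C)*(4*2 + C) = (C + D)*(8 + C) = (8 + C)*(C + D))
Z(g, t) = -4*g + 36*t
((Z(-4, -2) - 13)*v(-4, -5))*(-69) = (((-4*(-4) + 36*(-2)) - 13)*((-4)² + 8*(-4) + 8*(-5) - 4*(-5)))*(-69) = (((16 - 72) - 13)*(16 - 32 - 40 + 20))*(-69) = ((-56 - 13)*(-36))*(-69) = -69*(-36)*(-69) = 2484*(-69) = -171396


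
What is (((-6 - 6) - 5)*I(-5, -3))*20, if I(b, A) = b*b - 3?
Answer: -7480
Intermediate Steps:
I(b, A) = -3 + b² (I(b, A) = b² - 3 = -3 + b²)
(((-6 - 6) - 5)*I(-5, -3))*20 = (((-6 - 6) - 5)*(-3 + (-5)²))*20 = ((-12 - 5)*(-3 + 25))*20 = -17*22*20 = -374*20 = -7480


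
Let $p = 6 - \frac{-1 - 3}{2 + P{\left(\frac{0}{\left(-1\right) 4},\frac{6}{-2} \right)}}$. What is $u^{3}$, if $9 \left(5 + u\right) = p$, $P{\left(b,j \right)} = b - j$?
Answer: $- \frac{6967871}{91125} \approx -76.465$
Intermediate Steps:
$p = \frac{34}{5}$ ($p = 6 - \frac{-1 - 3}{2 + \left(\frac{0}{\left(-1\right) 4} - \frac{6}{-2}\right)} = 6 - - \frac{4}{2 + \left(\frac{0}{-4} - 6 \left(- \frac{1}{2}\right)\right)} = 6 - - \frac{4}{2 + \left(0 \left(- \frac{1}{4}\right) - -3\right)} = 6 - - \frac{4}{2 + \left(0 + 3\right)} = 6 - - \frac{4}{2 + 3} = 6 - - \frac{4}{5} = 6 + \frac{4}{5} = \frac{34}{5} \approx 6.8$)
$u = - \frac{191}{45}$ ($u = -5 + \frac{1}{9} \cdot \frac{34}{5} = -5 + \frac{34}{45} = - \frac{191}{45} \approx -4.2444$)
$u^{3} = \left(- \frac{191}{45}\right)^{3} = - \frac{6967871}{91125}$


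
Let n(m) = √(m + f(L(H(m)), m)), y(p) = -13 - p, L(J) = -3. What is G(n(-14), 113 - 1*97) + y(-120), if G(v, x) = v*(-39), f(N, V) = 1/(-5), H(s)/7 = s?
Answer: 107 - 39*I*√355/5 ≈ 107.0 - 146.96*I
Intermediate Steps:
H(s) = 7*s
f(N, V) = -⅕ (f(N, V) = 1*(-⅕) = -⅕)
n(m) = √(-⅕ + m) (n(m) = √(m - ⅕) = √(-⅕ + m))
G(v, x) = -39*v
G(n(-14), 113 - 1*97) + y(-120) = -39*√(-5 + 25*(-14))/5 + (-13 - 1*(-120)) = -39*√(-5 - 350)/5 + (-13 + 120) = -39*√(-355)/5 + 107 = -39*I*√355/5 + 107 = 107 - 39*I*√355/5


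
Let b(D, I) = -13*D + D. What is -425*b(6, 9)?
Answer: 30600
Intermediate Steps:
b(D, I) = -12*D
-425*b(6, 9) = -(-5100)*6 = -425*(-72) = 30600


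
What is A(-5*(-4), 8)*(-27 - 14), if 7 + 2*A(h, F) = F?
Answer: -41/2 ≈ -20.500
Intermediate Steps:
A(h, F) = -7/2 + F/2
A(-5*(-4), 8)*(-27 - 14) = (-7/2 + (½)*8)*(-27 - 14) = (-7/2 + 4)*(-41) = (½)*(-41) = -41/2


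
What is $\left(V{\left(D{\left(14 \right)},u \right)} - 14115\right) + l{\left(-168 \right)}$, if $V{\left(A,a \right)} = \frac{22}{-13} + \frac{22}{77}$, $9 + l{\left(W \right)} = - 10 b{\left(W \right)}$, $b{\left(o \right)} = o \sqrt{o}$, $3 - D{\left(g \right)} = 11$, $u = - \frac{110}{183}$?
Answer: $- \frac{1285412}{91} + 3360 i \sqrt{42} \approx -14125.0 + 21775.0 i$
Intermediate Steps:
$u = - \frac{110}{183}$ ($u = \left(-110\right) \frac{1}{183} = - \frac{110}{183} \approx -0.60109$)
$D{\left(g \right)} = -8$ ($D{\left(g \right)} = 3 - 11 = -8$)
$b{\left(o \right)} = o^{\frac{3}{2}}$
$l{\left(W \right)} = -9 - 10 W^{\frac{3}{2}}$
$V{\left(A,a \right)} = - \frac{128}{91}$ ($V{\left(A,a \right)} = 22 \left(- \frac{1}{13}\right) + 22 \cdot \frac{1}{77} = - \frac{22}{13} + \frac{2}{7} = - \frac{128}{91}$)
$\left(V{\left(D{\left(14 \right)},u \right)} - 14115\right) + l{\left(-168 \right)} = \left(- \frac{128}{91} - 14115\right) - \left(9 + 10 \left(-168\right)^{\frac{3}{2}}\right) = - \frac{1284593}{91} - \left(9 + 10 \left(- 336 i \sqrt{42}\right)\right) = - \frac{1284593}{91} - \left(9 - 3360 i \sqrt{42}\right) = - \frac{1285412}{91} + 3360 i \sqrt{42}$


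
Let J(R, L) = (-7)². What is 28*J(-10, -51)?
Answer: 1372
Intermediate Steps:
J(R, L) = 49
28*J(-10, -51) = 28*49 = 1372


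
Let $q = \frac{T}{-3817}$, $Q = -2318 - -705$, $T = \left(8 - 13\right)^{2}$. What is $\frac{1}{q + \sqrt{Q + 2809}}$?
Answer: $\frac{95425}{17425108219} + \frac{29138978 \sqrt{299}}{17425108219} \approx 0.028921$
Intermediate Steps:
$T = 25$ ($T = \left(-5\right)^{2} = 25$)
$Q = -1613$ ($Q = -2318 + 705 = -1613$)
$q = - \frac{25}{3817}$ ($q = \frac{25}{-3817} = 25 \left(- \frac{1}{3817}\right) = - \frac{25}{3817} \approx -0.0065496$)
$\frac{1}{q + \sqrt{Q + 2809}} = \frac{1}{- \frac{25}{3817} + \sqrt{-1613 + 2809}} = \frac{1}{- \frac{25}{3817} + \sqrt{1196}} = \frac{1}{- \frac{25}{3817} + 2 \sqrt{299}}$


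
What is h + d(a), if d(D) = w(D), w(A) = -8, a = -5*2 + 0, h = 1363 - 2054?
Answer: -699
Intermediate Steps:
h = -691
a = -10 (a = -10 + 0 = -10)
d(D) = -8
h + d(a) = -691 - 8 = -699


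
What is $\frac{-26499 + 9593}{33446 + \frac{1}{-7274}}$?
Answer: $- \frac{122974244}{243286203} \approx -0.50547$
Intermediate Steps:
$\frac{-26499 + 9593}{33446 + \frac{1}{-7274}} = - \frac{16906}{33446 - \frac{1}{7274}} = - \frac{16906}{\frac{243286203}{7274}} = \left(-16906\right) \frac{7274}{243286203} = - \frac{122974244}{243286203}$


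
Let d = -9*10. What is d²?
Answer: 8100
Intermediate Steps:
d = -90
d² = (-90)² = 8100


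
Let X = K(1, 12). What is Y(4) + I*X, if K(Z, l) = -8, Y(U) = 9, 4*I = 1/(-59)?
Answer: 533/59 ≈ 9.0339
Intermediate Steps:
I = -1/236 (I = (¼)/(-59) = (¼)*(-1/59) = -1/236 ≈ -0.0042373)
X = -8
Y(4) + I*X = 9 - 1/236*(-8) = 9 + 2/59 = 533/59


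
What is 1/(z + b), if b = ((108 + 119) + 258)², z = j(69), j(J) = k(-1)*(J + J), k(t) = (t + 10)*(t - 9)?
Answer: 1/222805 ≈ 4.4882e-6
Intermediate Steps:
k(t) = (-9 + t)*(10 + t) (k(t) = (10 + t)*(-9 + t) = (-9 + t)*(10 + t))
j(J) = -180*J (j(J) = (-90 - 1 + (-1)²)*(J + J) = (-90 - 1 + 1)*(2*J) = -180*J)
z = -12420 (z = -180*69 = -12420)
b = 235225 (b = (227 + 258)² = 485² = 235225)
1/(z + b) = 1/(-12420 + 235225) = 1/222805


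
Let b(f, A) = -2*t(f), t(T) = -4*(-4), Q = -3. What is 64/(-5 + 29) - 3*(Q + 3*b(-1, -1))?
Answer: 899/3 ≈ 299.67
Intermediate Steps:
t(T) = 16
b(f, A) = -32 (b(f, A) = -2*16 = -32)
64/(-5 + 29) - 3*(Q + 3*b(-1, -1)) = 64/(-5 + 29) - 3*(-3 + 3*(-32)) = 64/24 - 3*(-3 - 96) = (1/24)*64 - 3*(-99) = 8/3 + 297 = 899/3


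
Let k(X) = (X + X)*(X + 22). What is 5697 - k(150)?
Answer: -45903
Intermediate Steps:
k(X) = 2*X*(22 + X) (k(X) = (2*X)*(22 + X) = 2*X*(22 + X))
5697 - k(150) = 5697 - 2*150*(22 + 150) = 5697 - 2*150*172 = 5697 - 1*51600 = 5697 - 51600 = -45903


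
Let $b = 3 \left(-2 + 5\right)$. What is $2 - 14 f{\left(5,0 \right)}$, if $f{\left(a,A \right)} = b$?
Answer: $-124$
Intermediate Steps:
$b = 9$ ($b = 3 \cdot 3 = 9$)
$f{\left(a,A \right)} = 9$
$2 - 14 f{\left(5,0 \right)} = 2 - 126 = -124$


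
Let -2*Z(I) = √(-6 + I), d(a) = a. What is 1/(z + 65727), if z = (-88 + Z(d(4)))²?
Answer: 293882/21591719433 - 352*I*√2/21591719433 ≈ 1.3611e-5 - 2.3055e-8*I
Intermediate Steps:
Z(I) = -√(-6 + I)/2
z = (-88 - I*√2/2)² (z = (-88 - √(-6 + 4)/2)² = (-88 - I*√2/2)² ≈ 7743.5 + 124.5*I)
1/(z + 65727) = 1/((176 + I*√2)²/4 + 65727) = 1/(65727 + (176 + I*√2)²/4)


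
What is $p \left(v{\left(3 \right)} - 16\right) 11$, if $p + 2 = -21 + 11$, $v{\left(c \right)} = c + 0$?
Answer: $1716$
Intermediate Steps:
$v{\left(c \right)} = c$
$p = -12$ ($p = -2 + \left(-21 + 11\right) = -2 - 10 = -12$)
$p \left(v{\left(3 \right)} - 16\right) 11 = - 12 \left(3 - 16\right) 11 = \left(-12\right) \left(-13\right) 11 = 156 \cdot 11 = 1716$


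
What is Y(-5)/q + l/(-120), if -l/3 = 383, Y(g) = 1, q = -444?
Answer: 42503/4440 ≈ 9.5728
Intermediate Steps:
l = -1149 (l = -3*383 = -1149)
Y(-5)/q + l/(-120) = 1/(-444) - 1149/(-120) = 1*(-1/444) - 1149*(-1/120) = -1/444 + 383/40 = 42503/4440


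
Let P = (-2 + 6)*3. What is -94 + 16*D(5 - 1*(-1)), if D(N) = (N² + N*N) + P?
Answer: 1250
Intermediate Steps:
P = 12 (P = 4*3 = 12)
D(N) = 12 + 2*N² (D(N) = (N² + N*N) + 12 = (N² + N²) + 12 = 2*N² + 12 = 12 + 2*N²)
-94 + 16*D(5 - 1*(-1)) = -94 + 16*(12 + 2*(5 - 1*(-1))²) = -94 + 16*(12 + 2*(5 + 1)²) = -94 + 16*(12 + 2*6²) = -94 + 16*(12 + 2*36) = -94 + 16*(12 + 72) = -94 + 16*84 = -94 + 1344 = 1250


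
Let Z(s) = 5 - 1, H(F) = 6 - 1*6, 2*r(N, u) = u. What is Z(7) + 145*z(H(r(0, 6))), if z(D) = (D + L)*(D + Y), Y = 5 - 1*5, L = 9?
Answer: 4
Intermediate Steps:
r(N, u) = u/2
Y = 0 (Y = 5 - 5 = 0)
H(F) = 0 (H(F) = 6 - 6 = 0)
z(D) = D*(9 + D) (z(D) = (D + 9)*(D + 0) = (9 + D)*D = D*(9 + D))
Z(s) = 4
Z(7) + 145*z(H(r(0, 6))) = 4 + 145*(0*(9 + 0)) = 4 + 145*(0*9) = 4 + 145*0 = 4 + 0 = 4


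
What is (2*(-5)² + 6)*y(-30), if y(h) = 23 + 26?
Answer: 2744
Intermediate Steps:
y(h) = 49
(2*(-5)² + 6)*y(-30) = (2*(-5)² + 6)*49 = (2*25 + 6)*49 = (50 + 6)*49 = 56*49 = 2744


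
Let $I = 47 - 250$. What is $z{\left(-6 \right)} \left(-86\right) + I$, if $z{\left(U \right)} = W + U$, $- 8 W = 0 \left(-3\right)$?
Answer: $313$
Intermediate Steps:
$W = 0$ ($W = - \frac{0 \left(-3\right)}{8} = \left(- \frac{1}{8}\right) 0 = 0$)
$z{\left(U \right)} = U$ ($z{\left(U \right)} = 0 + U = U$)
$I = -203$ ($I = 47 - 250 = -203$)
$z{\left(-6 \right)} \left(-86\right) + I = \left(-6\right) \left(-86\right) - 203 = 516 - 203 = 313$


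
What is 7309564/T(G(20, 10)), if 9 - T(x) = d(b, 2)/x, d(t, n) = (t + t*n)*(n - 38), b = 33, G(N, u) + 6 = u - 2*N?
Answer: -3654782/45 ≈ -81217.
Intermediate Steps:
G(N, u) = -6 + u - 2*N (G(N, u) = -6 + (u - 2*N) = -6 + u - 2*N)
d(t, n) = (-38 + n)*(t + n*t) (d(t, n) = (t + n*t)*(-38 + n) = (-38 + n)*(t + n*t))
T(x) = 9 + 3564/x (T(x) = 9 - 33*(-38 + 2² - 37*2)/x = 9 - 33*(-38 + 4 - 74)/x = 9 - 33*(-108)/x = 9 - (-3564)/x = 9 + 3564/x)
7309564/T(G(20, 10)) = 7309564/(9 + 3564/(-6 + 10 - 2*20)) = 7309564/(9 + 3564/(-6 + 10 - 40)) = 7309564/(9 + 3564/(-36)) = 7309564/(9 + 3564*(-1/36)) = 7309564/(9 - 99) = 7309564/(-90) = 7309564*(-1/90) = -3654782/45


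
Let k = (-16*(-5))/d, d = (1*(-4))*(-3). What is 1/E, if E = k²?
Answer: 9/400 ≈ 0.022500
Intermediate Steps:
d = 12 (d = -4*(-3) = 12)
k = 20/3 (k = -16*(-5)/12 = 80*(1/12) = 20/3 ≈ 6.6667)
E = 400/9 (E = (20/3)² = 400/9 ≈ 44.444)
1/E = 1/(400/9) = 9/400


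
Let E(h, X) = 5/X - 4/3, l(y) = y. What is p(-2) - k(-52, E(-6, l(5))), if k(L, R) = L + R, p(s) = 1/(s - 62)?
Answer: 10045/192 ≈ 52.318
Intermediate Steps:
p(s) = 1/(-62 + s)
E(h, X) = -4/3 + 5/X (E(h, X) = 5/X - 4*⅓ = 5/X - 4/3 = -4/3 + 5/X)
p(-2) - k(-52, E(-6, l(5))) = 1/(-62 - 2) - (-52 + (-4/3 + 5/5)) = 1/(-64) - (-52 + (-4/3 + 5*(⅕))) = -1/64 - (-52 + (-4/3 + 1)) = -1/64 - (-52 - ⅓) = -1/64 - 1*(-157/3) = -1/64 + 157/3 = 10045/192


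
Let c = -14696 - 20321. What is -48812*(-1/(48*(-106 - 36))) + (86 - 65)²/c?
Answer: -428063915/59668968 ≈ -7.1740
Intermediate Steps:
c = -35017
-48812*(-1/(48*(-106 - 36))) + (86 - 65)²/c = -48812*(-1/(48*(-106 - 36))) + (86 - 65)²/(-35017) = -48812/((-48*(-142))) + 21²*(-1/35017) = -48812/6816 + 441*(-1/35017) = -48812*1/6816 - 441/35017 = -12203/1704 - 441/35017 = -428063915/59668968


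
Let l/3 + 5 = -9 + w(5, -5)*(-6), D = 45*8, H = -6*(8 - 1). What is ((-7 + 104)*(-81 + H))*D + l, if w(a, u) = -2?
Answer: -4295166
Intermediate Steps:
H = -42 (H = -6*7 = -42)
D = 360
l = -6 (l = -15 + 3*(-9 - 2*(-6)) = -15 + 3*(-9 + 12) = -15 + 3*3 = -15 + 9 = -6)
((-7 + 104)*(-81 + H))*D + l = ((-7 + 104)*(-81 - 42))*360 - 6 = (97*(-123))*360 - 6 = -11931*360 - 6 = -4295160 - 6 = -4295166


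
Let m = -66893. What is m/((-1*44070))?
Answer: 66893/44070 ≈ 1.5179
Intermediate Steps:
m/((-1*44070)) = -66893/((-1*44070)) = -66893/(-44070) = -66893*(-1/44070) = 66893/44070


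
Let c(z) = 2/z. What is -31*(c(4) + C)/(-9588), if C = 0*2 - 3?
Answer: -155/19176 ≈ -0.0080830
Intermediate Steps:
C = -3 (C = 0 - 3 = -3)
-31*(c(4) + C)/(-9588) = -31*(2/4 - 3)/(-9588) = -31*(2*(1/4) - 3)*(-1/9588) = -31*(1/2 - 3)*(-1/9588) = -31*(-5/2)*(-1/9588) = (155/2)*(-1/9588) = -155/19176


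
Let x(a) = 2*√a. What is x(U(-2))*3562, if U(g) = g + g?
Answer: 14248*I ≈ 14248.0*I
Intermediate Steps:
U(g) = 2*g
x(U(-2))*3562 = (2*√(2*(-2)))*3562 = (2*√(-4))*3562 = (2*(2*I))*3562 = (4*I)*3562 = 14248*I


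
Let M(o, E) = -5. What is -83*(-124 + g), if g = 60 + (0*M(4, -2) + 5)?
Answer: 4897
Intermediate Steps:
g = 65 (g = 60 + (0*(-5) + 5) = 60 + (0 + 5) = 60 + 5 = 65)
-83*(-124 + g) = -83*(-124 + 65) = -83*(-59) = 4897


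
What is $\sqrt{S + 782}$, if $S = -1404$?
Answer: $i \sqrt{622} \approx 24.94 i$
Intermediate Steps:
$\sqrt{S + 782} = \sqrt{-1404 + 782} = \sqrt{-622} = i \sqrt{622}$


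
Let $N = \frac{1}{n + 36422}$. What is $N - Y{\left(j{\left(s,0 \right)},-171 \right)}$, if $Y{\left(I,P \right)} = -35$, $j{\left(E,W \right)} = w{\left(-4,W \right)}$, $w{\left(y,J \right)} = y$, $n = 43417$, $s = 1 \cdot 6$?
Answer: $\frac{2794366}{79839} \approx 35.0$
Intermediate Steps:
$s = 6$
$j{\left(E,W \right)} = -4$
$N = \frac{1}{79839}$ ($N = \frac{1}{43417 + 36422} = \frac{1}{79839} \approx 1.2525 \cdot 10^{-5}$)
$N - Y{\left(j{\left(s,0 \right)},-171 \right)} = \frac{1}{79839} - -35 = \frac{1}{79839} + 35 = \frac{2794366}{79839}$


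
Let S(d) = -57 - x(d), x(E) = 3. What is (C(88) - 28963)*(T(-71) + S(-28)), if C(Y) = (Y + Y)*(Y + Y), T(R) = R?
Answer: -263703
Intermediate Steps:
S(d) = -60 (S(d) = -57 - 1*3 = -57 - 3 = -60)
C(Y) = 4*Y**2 (C(Y) = (2*Y)*(2*Y) = 4*Y**2)
(C(88) - 28963)*(T(-71) + S(-28)) = (4*88**2 - 28963)*(-71 - 60) = (4*7744 - 28963)*(-131) = (30976 - 28963)*(-131) = 2013*(-131) = -263703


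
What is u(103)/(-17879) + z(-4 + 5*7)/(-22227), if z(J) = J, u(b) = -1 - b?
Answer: 56689/12819243 ≈ 0.0044222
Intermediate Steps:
u(103)/(-17879) + z(-4 + 5*7)/(-22227) = (-1 - 1*103)/(-17879) + (-4 + 5*7)/(-22227) = (-1 - 103)*(-1/17879) + (-4 + 35)*(-1/22227) = -104*(-1/17879) + 31*(-1/22227) = 104/17879 - 1/717 = 56689/12819243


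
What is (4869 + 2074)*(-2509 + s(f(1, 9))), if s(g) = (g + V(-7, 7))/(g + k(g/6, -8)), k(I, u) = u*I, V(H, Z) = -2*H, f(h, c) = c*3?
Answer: -157064546/9 ≈ -1.7452e+7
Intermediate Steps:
f(h, c) = 3*c
k(I, u) = I*u
s(g) = -3*(14 + g)/g (s(g) = (g - 2*(-7))/(g + (g/6)*(-8)) = (g + 14)/(g + (g*(⅙))*(-8)) = (14 + g)/(g + (g/6)*(-8)) = (14 + g)/(g - 4*g/3) = (14 + g)/((-g/3)) = (14 + g)*(-3/g) = -3*(14 + g)/g)
(4869 + 2074)*(-2509 + s(f(1, 9))) = (4869 + 2074)*(-2509 + (-3 - 42/(3*9))) = 6943*(-2509 + (-3 - 42/27)) = 6943*(-2509 + (-3 - 42*1/27)) = 6943*(-2509 + (-3 - 14/9)) = 6943*(-2509 - 41/9) = 6943*(-22622/9) = -157064546/9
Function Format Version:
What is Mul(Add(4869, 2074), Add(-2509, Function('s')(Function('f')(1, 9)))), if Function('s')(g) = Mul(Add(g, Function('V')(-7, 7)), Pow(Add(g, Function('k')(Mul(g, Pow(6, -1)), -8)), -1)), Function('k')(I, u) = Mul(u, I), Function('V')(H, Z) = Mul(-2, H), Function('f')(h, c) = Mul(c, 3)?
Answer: Rational(-157064546, 9) ≈ -1.7452e+7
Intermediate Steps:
Function('f')(h, c) = Mul(3, c)
Function('k')(I, u) = Mul(I, u)
Function('s')(g) = Mul(-3, Pow(g, -1), Add(14, g)) (Function('s')(g) = Mul(Add(g, Mul(-2, -7)), Pow(Add(g, Mul(Mul(g, Pow(6, -1)), -8)), -1)) = Mul(Add(g, 14), Pow(Add(g, Mul(Mul(g, Rational(1, 6)), -8)), -1)) = Mul(Add(14, g), Pow(Add(g, Mul(Mul(Rational(1, 6), g), -8)), -1)) = Mul(Add(14, g), Pow(Add(g, Mul(Rational(-4, 3), g)), -1)) = Mul(Add(14, g), Pow(Mul(Rational(-1, 3), g), -1)) = Mul(Add(14, g), Mul(-3, Pow(g, -1))) = Mul(-3, Pow(g, -1), Add(14, g)))
Mul(Add(4869, 2074), Add(-2509, Function('s')(Function('f')(1, 9)))) = Mul(Add(4869, 2074), Add(-2509, Add(-3, Mul(-42, Pow(Mul(3, 9), -1))))) = Mul(6943, Add(-2509, Add(-3, Mul(-42, Pow(27, -1))))) = Mul(6943, Add(-2509, Add(-3, Mul(-42, Rational(1, 27))))) = Mul(6943, Add(-2509, Add(-3, Rational(-14, 9)))) = Mul(6943, Add(-2509, Rational(-41, 9))) = Mul(6943, Rational(-22622, 9)) = Rational(-157064546, 9)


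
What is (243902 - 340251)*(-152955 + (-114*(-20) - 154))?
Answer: 14532223321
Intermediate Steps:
(243902 - 340251)*(-152955 + (-114*(-20) - 154)) = -96349*(-152955 + (2280 - 154)) = -96349*(-152955 + 2126) = -96349*(-150829) = 14532223321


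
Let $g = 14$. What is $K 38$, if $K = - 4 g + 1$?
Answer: $-2090$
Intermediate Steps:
$K = -55$ ($K = \left(-4\right) 14 + 1 = -56 + 1 = -55$)
$K 38 = \left(-55\right) 38 = -2090$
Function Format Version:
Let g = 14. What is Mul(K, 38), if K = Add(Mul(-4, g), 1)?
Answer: -2090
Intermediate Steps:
K = -55 (K = Add(Mul(-4, 14), 1) = Add(-56, 1) = -55)
Mul(K, 38) = Mul(-55, 38) = -2090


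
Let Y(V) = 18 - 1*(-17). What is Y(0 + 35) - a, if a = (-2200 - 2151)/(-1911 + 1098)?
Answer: 24104/813 ≈ 29.648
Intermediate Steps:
Y(V) = 35 (Y(V) = 18 + 17 = 35)
a = 4351/813 (a = -4351/(-813) = -4351*(-1/813) = 4351/813 ≈ 5.3518)
Y(0 + 35) - a = 35 - 1*4351/813 = 35 - 4351/813 = 24104/813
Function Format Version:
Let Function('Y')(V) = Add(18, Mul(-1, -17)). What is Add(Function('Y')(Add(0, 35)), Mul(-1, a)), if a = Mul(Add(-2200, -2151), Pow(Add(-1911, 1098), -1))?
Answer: Rational(24104, 813) ≈ 29.648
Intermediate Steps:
Function('Y')(V) = 35 (Function('Y')(V) = Add(18, 17) = 35)
a = Rational(4351, 813) (a = Mul(-4351, Pow(-813, -1)) = Mul(-4351, Rational(-1, 813)) = Rational(4351, 813) ≈ 5.3518)
Add(Function('Y')(Add(0, 35)), Mul(-1, a)) = Add(35, Mul(-1, Rational(4351, 813))) = Add(35, Rational(-4351, 813)) = Rational(24104, 813)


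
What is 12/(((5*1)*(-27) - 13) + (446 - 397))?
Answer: -4/33 ≈ -0.12121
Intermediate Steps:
12/(((5*1)*(-27) - 13) + (446 - 397)) = 12/((5*(-27) - 13) + 49) = 12/((-135 - 13) + 49) = 12/(-148 + 49) = 12/(-99) = 12*(-1/99) = -4/33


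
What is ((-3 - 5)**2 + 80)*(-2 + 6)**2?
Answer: 2304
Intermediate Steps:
((-3 - 5)**2 + 80)*(-2 + 6)**2 = ((-8)**2 + 80)*4**2 = (64 + 80)*16 = 144*16 = 2304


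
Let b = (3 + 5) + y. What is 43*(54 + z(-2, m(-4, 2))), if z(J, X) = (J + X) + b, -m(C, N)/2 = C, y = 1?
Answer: 2967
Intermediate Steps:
m(C, N) = -2*C
b = 9 (b = (3 + 5) + 1 = 8 + 1 = 9)
z(J, X) = 9 + J + X (z(J, X) = (J + X) + 9 = 9 + J + X)
43*(54 + z(-2, m(-4, 2))) = 43*(54 + (9 - 2 - 2*(-4))) = 43*(54 + (9 - 2 + 8)) = 43*(54 + 15) = 43*69 = 2967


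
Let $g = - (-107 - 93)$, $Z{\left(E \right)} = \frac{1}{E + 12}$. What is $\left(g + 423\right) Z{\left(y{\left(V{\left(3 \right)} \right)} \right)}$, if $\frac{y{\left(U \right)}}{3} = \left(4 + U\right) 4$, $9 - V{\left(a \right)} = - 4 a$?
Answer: $\frac{623}{312} \approx 1.9968$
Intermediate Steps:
$V{\left(a \right)} = 9 + 4 a$ ($V{\left(a \right)} = 9 - - 4 a = 9 + 4 a$)
$y{\left(U \right)} = 48 + 12 U$ ($y{\left(U \right)} = 3 \left(4 + U\right) 4 = 3 \left(16 + 4 U\right) = 48 + 12 U$)
$Z{\left(E \right)} = \frac{1}{12 + E}$
$g = 200$ ($g = \left(-1\right) \left(-200\right) = 200$)
$\left(g + 423\right) Z{\left(y{\left(V{\left(3 \right)} \right)} \right)} = \frac{200 + 423}{12 + \left(48 + 12 \left(9 + 4 \cdot 3\right)\right)} = \frac{623}{12 + \left(48 + 12 \left(9 + 12\right)\right)} = \frac{623}{12 + \left(48 + 12 \cdot 21\right)} = \frac{623}{12 + \left(48 + 252\right)} = \frac{623}{12 + 300} = \frac{623}{312}$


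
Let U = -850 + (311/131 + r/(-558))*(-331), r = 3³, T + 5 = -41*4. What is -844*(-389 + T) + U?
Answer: 3811916185/8122 ≈ 4.6933e+5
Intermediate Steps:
T = -169 (T = -5 - 41*4 = -5 - 164 = -169)
r = 27
U = -13155959/8122 (U = -850 + (311/131 + 27/(-558))*(-331) = -850 + (311*(1/131) + 27*(-1/558))*(-331) = -850 + (311/131 - 3/62)*(-331) = -850 + (18889/8122)*(-331) = -850 - 6252259/8122 = -13155959/8122 ≈ -1619.8)
-844*(-389 + T) + U = -844*(-389 - 169) - 13155959/8122 = -844*(-558) - 13155959/8122 = 470952 - 13155959/8122 = 3811916185/8122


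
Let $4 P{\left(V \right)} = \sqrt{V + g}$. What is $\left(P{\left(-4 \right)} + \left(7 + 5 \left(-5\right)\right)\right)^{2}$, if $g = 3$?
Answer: $\frac{\left(72 - i\right)^{2}}{16} \approx 323.94 - 9.0 i$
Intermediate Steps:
$P{\left(V \right)} = \frac{\sqrt{3 + V}}{4}$ ($P{\left(V \right)} = \frac{\sqrt{V + 3}}{4} = \frac{\sqrt{3 + V}}{4}$)
$\left(P{\left(-4 \right)} + \left(7 + 5 \left(-5\right)\right)\right)^{2} = \left(\frac{\sqrt{3 - 4}}{4} + \left(7 + 5 \left(-5\right)\right)\right)^{2} = \left(\frac{\sqrt{-1}}{4} + \left(7 - 25\right)\right)^{2} = \left(\frac{i}{4} - 18\right)^{2} = \left(-18 + \frac{i}{4}\right)^{2}$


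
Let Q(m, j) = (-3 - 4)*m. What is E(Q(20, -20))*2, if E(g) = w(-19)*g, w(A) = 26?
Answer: -7280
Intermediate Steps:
Q(m, j) = -7*m
E(g) = 26*g
E(Q(20, -20))*2 = (26*(-7*20))*2 = (26*(-140))*2 = -3640*2 = -7280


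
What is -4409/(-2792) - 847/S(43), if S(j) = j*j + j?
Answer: 135841/120056 ≈ 1.1315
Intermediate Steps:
S(j) = j + j² (S(j) = j² + j = j + j²)
-4409/(-2792) - 847/S(43) = -4409/(-2792) - 847*1/(43*(1 + 43)) = -4409*(-1/2792) - 847/(43*44) = 4409/2792 - 847/1892 = 4409/2792 - 847*1/1892 = 4409/2792 - 77/172 = 135841/120056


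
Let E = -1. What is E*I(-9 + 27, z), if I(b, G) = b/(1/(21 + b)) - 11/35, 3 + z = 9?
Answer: -24559/35 ≈ -701.69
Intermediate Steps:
z = 6 (z = -3 + 9 = 6)
I(b, G) = -11/35 + b*(21 + b) (I(b, G) = b*(21 + b) - 11*1/35 = b*(21 + b) - 11/35 = -11/35 + b*(21 + b))
E*I(-9 + 27, z) = -(-11/35 + (-9 + 27)² + 21*(-9 + 27)) = -(-11/35 + 18² + 21*18) = -(-11/35 + 324 + 378) = -1*24559/35 = -24559/35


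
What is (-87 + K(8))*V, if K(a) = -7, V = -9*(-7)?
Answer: -5922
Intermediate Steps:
V = 63
(-87 + K(8))*V = (-87 - 7)*63 = -94*63 = -5922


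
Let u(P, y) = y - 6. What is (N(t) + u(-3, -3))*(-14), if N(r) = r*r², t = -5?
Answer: 1876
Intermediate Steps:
u(P, y) = -6 + y
N(r) = r³
(N(t) + u(-3, -3))*(-14) = ((-5)³ + (-6 - 3))*(-14) = (-125 - 9)*(-14) = -134*(-14) = 1876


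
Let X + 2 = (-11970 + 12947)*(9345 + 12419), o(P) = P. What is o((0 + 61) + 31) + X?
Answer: 21263518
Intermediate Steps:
X = 21263426 (X = -2 + (-11970 + 12947)*(9345 + 12419) = -2 + 977*21764 = -2 + 21263428 = 21263426)
o((0 + 61) + 31) + X = ((0 + 61) + 31) + 21263426 = (61 + 31) + 21263426 = 92 + 21263426 = 21263518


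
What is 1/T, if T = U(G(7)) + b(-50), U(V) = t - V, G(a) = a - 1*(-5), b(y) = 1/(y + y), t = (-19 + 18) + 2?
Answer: -100/1101 ≈ -0.090827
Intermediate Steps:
t = 1 (t = -1 + 2 = 1)
b(y) = 1/(2*y)
G(a) = 5 + a (G(a) = a + 5 = 5 + a)
U(V) = 1 - V
T = -1101/100 (T = (1 - (5 + 7)) + (½)/(-50) = (1 - 1*12) + (½)*(-1/50) = (1 - 12) - 1/100 = -11 - 1/100 = -1101/100 ≈ -11.010)
1/T = 1/(-1101/100) = -100/1101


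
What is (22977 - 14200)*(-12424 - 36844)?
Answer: -432425236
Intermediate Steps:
(22977 - 14200)*(-12424 - 36844) = 8777*(-49268) = -432425236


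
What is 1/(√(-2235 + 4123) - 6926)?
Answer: -3463/23983794 - √118/11991897 ≈ -0.00014529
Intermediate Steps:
1/(√(-2235 + 4123) - 6926) = 1/(√1888 - 6926) = 1/(4*√118 - 6926) = 1/(-6926 + 4*√118)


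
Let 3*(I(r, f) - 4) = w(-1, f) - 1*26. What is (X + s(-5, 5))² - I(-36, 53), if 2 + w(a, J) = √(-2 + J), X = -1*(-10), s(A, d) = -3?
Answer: 163/3 - √51/3 ≈ 51.953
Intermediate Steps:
X = 10
w(a, J) = -2 + √(-2 + J)
I(r, f) = -16/3 + √(-2 + f)/3 (I(r, f) = 4 + ((-2 + √(-2 + f)) - 1*26)/3 = 4 + ((-2 + √(-2 + f)) - 26)/3 = 4 + (-28 + √(-2 + f))/3 = 4 + (-28/3 + √(-2 + f)/3) = -16/3 + √(-2 + f)/3)
(X + s(-5, 5))² - I(-36, 53) = (10 - 3)² - (-16/3 + √(-2 + 53)/3) = 7² - (-16/3 + √51/3) = 49 + (16/3 - √51/3) = 163/3 - √51/3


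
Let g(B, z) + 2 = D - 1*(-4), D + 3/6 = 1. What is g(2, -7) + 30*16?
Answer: 965/2 ≈ 482.50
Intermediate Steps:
D = ½ (D = -½ + 1 = ½ ≈ 0.50000)
g(B, z) = 5/2 (g(B, z) = -2 + (½ - 1*(-4)) = -2 + (½ + 4) = -2 + 9/2 = 5/2)
g(2, -7) + 30*16 = 5/2 + 30*16 = 5/2 + 480 = 965/2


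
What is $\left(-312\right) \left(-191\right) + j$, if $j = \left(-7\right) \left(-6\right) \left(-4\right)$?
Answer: $59424$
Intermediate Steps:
$j = -168$ ($j = 42 \left(-4\right) = -168$)
$\left(-312\right) \left(-191\right) + j = \left(-312\right) \left(-191\right) - 168 = 59592 - 168 = 59424$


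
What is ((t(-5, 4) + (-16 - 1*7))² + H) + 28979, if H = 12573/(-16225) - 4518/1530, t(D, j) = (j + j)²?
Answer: 768706024/25075 ≈ 30656.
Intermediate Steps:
t(D, j) = 4*j² (t(D, j) = (2*j)² = 4*j²)
H = -93476/25075 (H = 12573*(-1/16225) - 4518*1/1530 = -1143/1475 - 251/85 = -93476/25075 ≈ -3.7279)
((t(-5, 4) + (-16 - 1*7))² + H) + 28979 = ((4*4² + (-16 - 1*7))² - 93476/25075) + 28979 = ((4*16 + (-16 - 7))² - 93476/25075) + 28979 = ((64 - 23)² - 93476/25075) + 28979 = (41² - 93476/25075) + 28979 = (1681 - 93476/25075) + 28979 = 42057599/25075 + 28979 = 768706024/25075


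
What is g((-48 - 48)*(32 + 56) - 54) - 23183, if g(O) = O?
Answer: -31685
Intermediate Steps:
g((-48 - 48)*(32 + 56) - 54) - 23183 = ((-48 - 48)*(32 + 56) - 54) - 23183 = (-96*88 - 54) - 23183 = (-8448 - 54) - 23183 = -8502 - 23183 = -31685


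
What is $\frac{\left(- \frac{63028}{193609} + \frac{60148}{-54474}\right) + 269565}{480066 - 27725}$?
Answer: $\frac{1421497212794443}{2385342611477553} \approx 0.59593$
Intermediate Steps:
$\frac{\left(- \frac{63028}{193609} + \frac{60148}{-54474}\right) + 269565}{480066 - 27725} = \frac{\left(\left(-63028\right) \frac{1}{193609} + 60148 \left(- \frac{1}{54474}\right)\right) + 269565}{452341} = \left(\left(- \frac{63028}{193609} - \frac{30074}{27237}\right) + 269565\right) \frac{1}{452341} = \left(- \frac{7539290702}{5273328333} + 269565\right) \frac{1}{452341} = \frac{1421497212794443}{5273328333} \cdot \frac{1}{452341} = \frac{1421497212794443}{2385342611477553}$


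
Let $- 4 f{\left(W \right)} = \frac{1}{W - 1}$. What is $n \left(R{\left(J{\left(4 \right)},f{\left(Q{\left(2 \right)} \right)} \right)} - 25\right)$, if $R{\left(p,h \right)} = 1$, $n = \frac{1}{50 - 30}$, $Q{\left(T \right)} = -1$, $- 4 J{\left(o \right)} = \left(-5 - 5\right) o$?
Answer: $- \frac{6}{5} \approx -1.2$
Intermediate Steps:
$J{\left(o \right)} = \frac{5 o}{2}$ ($J{\left(o \right)} = - \frac{\left(-5 - 5\right) o}{4} = - \frac{\left(-10\right) o}{4} = \frac{5 o}{2}$)
$f{\left(W \right)} = - \frac{1}{4 \left(-1 + W\right)}$ ($f{\left(W \right)} = - \frac{1}{4 \left(W - 1\right)} = - \frac{1}{4 \left(-1 + W\right)}$)
$n = \frac{1}{20} \approx 0.05$
$n \left(R{\left(J{\left(4 \right)},f{\left(Q{\left(2 \right)} \right)} \right)} - 25\right) = \frac{1 - 25}{20} = \frac{1}{20} \left(-24\right) = - \frac{6}{5}$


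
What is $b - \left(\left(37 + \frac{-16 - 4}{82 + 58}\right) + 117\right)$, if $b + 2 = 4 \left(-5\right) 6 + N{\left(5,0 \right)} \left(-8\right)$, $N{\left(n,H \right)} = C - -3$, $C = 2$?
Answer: $- \frac{2211}{7} \approx -315.86$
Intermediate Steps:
$N{\left(n,H \right)} = 5$ ($N{\left(n,H \right)} = 2 - -3 = 2 + 3 = 5$)
$b = -162$ ($b = -2 + \left(4 \left(-5\right) 6 + 5 \left(-8\right)\right) = -2 - 160 = -162$)
$b - \left(\left(37 + \frac{-16 - 4}{82 + 58}\right) + 117\right) = -162 - \left(\left(37 + \frac{-16 - 4}{82 + 58}\right) + 117\right) = -162 - \left(\left(37 - \frac{20}{140}\right) + 117\right) = -162 - \left(\left(37 - \frac{1}{7}\right) + 117\right) = -162 - \left(\frac{258}{7} + 117\right) = -162 - \frac{1077}{7} = - \frac{2211}{7}$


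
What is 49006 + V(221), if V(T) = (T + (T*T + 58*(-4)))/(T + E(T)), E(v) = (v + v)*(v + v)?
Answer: 1916977468/39117 ≈ 49006.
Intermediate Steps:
E(v) = 4*v² (E(v) = (2*v)*(2*v) = 4*v²)
V(T) = (-232 + T + T²)/(T + 4*T²) (V(T) = (T + (T*T + 58*(-4)))/(T + 4*T²) = (T + (T² - 232))/(T + 4*T²) = (T + (-232 + T²))/(T + 4*T²) = (-232 + T + T²)/(T + 4*T²))
49006 + V(221) = 49006 + (-232 + 221 + 221²)/(221*(1 + 4*221)) = 49006 + (-232 + 221 + 48841)/(221*(1 + 884)) = 49006 + (1/221)*48830/885 = 49006 + (1/221)*(1/885)*48830 = 49006 + 9766/39117 = 1916977468/39117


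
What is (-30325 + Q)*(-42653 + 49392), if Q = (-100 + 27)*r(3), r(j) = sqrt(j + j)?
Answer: -204360175 - 491947*sqrt(6) ≈ -2.0557e+8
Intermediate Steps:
r(j) = sqrt(2)*sqrt(j) (r(j) = sqrt(2*j) = sqrt(2)*sqrt(j))
Q = -73*sqrt(6) (Q = (-100 + 27)*(sqrt(2)*sqrt(3)) = -73*sqrt(6) ≈ -178.81)
(-30325 + Q)*(-42653 + 49392) = (-30325 - 73*sqrt(6))*(-42653 + 49392) = (-30325 - 73*sqrt(6))*6739 = -204360175 - 491947*sqrt(6)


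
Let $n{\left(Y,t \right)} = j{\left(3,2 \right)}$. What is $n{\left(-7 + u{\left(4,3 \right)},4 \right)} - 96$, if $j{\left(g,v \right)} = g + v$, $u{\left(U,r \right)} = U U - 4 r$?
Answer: $-91$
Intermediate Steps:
$u{\left(U,r \right)} = U^{2} - 4 r$
$n{\left(Y,t \right)} = 5$ ($n{\left(Y,t \right)} = 3 + 2 = 5$)
$n{\left(-7 + u{\left(4,3 \right)},4 \right)} - 96 = 5 - 96 = -91$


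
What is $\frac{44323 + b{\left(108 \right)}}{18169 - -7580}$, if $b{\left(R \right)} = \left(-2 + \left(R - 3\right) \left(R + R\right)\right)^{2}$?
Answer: $\frac{514336007}{25749} \approx 19975.0$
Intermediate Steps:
$b{\left(R \right)} = \left(-2 + 2 R \left(-3 + R\right)\right)^{2}$ ($b{\left(R \right)} = \left(-2 + \left(-3 + R\right) 2 R\right)^{2} = \left(-2 + 2 R \left(-3 + R\right)\right)^{2}$)
$\frac{44323 + b{\left(108 \right)}}{18169 - -7580} = \frac{44323 + 4 \left(1 - 108^{2} + 3 \cdot 108\right)^{2}}{18169 - -7580} = \frac{44323 + 4 \left(1 - 11664 + 324\right)^{2}}{18169 + \left(-4 + 7584\right)} = \frac{44323 + 4 \left(1 - 11664 + 324\right)^{2}}{18169 + 7580} = \frac{44323 + 4 \left(-11339\right)^{2}}{25749} = \left(44323 + 4 \cdot 128572921\right) \frac{1}{25749} = \left(44323 + 514291684\right) \frac{1}{25749} = 514336007 \cdot \frac{1}{25749} = \frac{514336007}{25749}$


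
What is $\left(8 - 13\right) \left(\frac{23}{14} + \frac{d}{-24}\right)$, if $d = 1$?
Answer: $- \frac{1345}{168} \approx -8.006$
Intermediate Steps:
$\left(8 - 13\right) \left(\frac{23}{14} + \frac{d}{-24}\right) = \left(8 - 13\right) \left(\frac{23}{14} + 1 \frac{1}{-24}\right) = - 5 \left(23 \cdot \frac{1}{14} + 1 \left(- \frac{1}{24}\right)\right) = - 5 \left(\frac{23}{14} - \frac{1}{24}\right) = \left(-5\right) \frac{269}{168} = - \frac{1345}{168}$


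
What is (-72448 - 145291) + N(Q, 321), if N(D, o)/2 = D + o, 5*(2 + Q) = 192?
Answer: -1085121/5 ≈ -2.1702e+5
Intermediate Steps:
Q = 182/5 (Q = -2 + (1/5)*192 = -2 + 192/5 = 182/5 ≈ 36.400)
N(D, o) = 2*D + 2*o (N(D, o) = 2*(D + o) = 2*D + 2*o)
(-72448 - 145291) + N(Q, 321) = (-72448 - 145291) + (2*(182/5) + 2*321) = -217739 + (364/5 + 642) = -217739 + 3574/5 = -1085121/5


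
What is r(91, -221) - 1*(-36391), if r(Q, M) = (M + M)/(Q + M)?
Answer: 181972/5 ≈ 36394.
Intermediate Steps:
r(Q, M) = 2*M/(M + Q) (r(Q, M) = (2*M)/(M + Q) = 2*M/(M + Q))
r(91, -221) - 1*(-36391) = 2*(-221)/(-221 + 91) - 1*(-36391) = 2*(-221)/(-130) + 36391 = 2*(-221)*(-1/130) + 36391 = 17/5 + 36391 = 181972/5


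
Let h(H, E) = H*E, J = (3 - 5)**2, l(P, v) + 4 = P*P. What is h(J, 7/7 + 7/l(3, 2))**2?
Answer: 2304/25 ≈ 92.160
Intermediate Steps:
l(P, v) = -4 + P**2 (l(P, v) = -4 + P*P = -4 + P**2)
J = 4 (J = (-2)**2 = 4)
h(H, E) = E*H
h(J, 7/7 + 7/l(3, 2))**2 = ((7/7 + 7/(-4 + 3**2))*4)**2 = ((7*(1/7) + 7/(-4 + 9))*4)**2 = ((1 + 7/5)*4)**2 = ((12/5)*4)**2 = (48/5)**2 = 2304/25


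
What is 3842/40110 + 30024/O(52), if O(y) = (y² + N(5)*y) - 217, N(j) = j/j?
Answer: 607008739/50919645 ≈ 11.921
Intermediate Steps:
N(j) = 1
O(y) = -217 + y + y² (O(y) = (y² + 1*y) - 217 = (y² + y) - 217 = (y + y²) - 217 = -217 + y + y²)
3842/40110 + 30024/O(52) = 3842/40110 + 30024/(-217 + 52 + 52²) = 3842*(1/40110) + 30024/(-217 + 52 + 2704) = 1921/20055 + 30024/2539 = 607008739/50919645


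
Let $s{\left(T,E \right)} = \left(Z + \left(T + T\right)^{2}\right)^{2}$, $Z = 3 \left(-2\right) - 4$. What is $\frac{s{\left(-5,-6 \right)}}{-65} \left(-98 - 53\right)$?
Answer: $\frac{244620}{13} \approx 18817.0$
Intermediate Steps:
$Z = -10$ ($Z = -6 - 4 = -10$)
$s{\left(T,E \right)} = \left(-10 + 4 T^{2}\right)^{2}$ ($s{\left(T,E \right)} = \left(-10 + \left(T + T\right)^{2}\right)^{2} = \left(-10 + \left(2 T\right)^{2}\right)^{2} = \left(-10 + 4 T^{2}\right)^{2}$)
$\frac{s{\left(-5,-6 \right)}}{-65} \left(-98 - 53\right) = \frac{4 \left(-5 + 2 \left(-5\right)^{2}\right)^{2}}{-65} \left(-98 - 53\right) = 4 \left(-5 + 2 \cdot 25\right)^{2} \left(- \frac{1}{65}\right) \left(-151\right) = 4 \left(-5 + 50\right)^{2} \left(- \frac{1}{65}\right) \left(-151\right) = 4 \cdot 45^{2} \left(- \frac{1}{65}\right) \left(-151\right) = 4 \cdot 2025 \left(- \frac{1}{65}\right) \left(-151\right) = 8100 \left(- \frac{1}{65}\right) \left(-151\right) = \left(- \frac{1620}{13}\right) \left(-151\right) = \frac{244620}{13}$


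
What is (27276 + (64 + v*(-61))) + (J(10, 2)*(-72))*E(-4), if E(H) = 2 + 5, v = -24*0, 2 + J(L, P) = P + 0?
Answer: 27340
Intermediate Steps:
J(L, P) = -2 + P (J(L, P) = -2 + (P + 0) = -2 + P)
v = 0
E(H) = 7
(27276 + (64 + v*(-61))) + (J(10, 2)*(-72))*E(-4) = (27276 + (64 + 0*(-61))) + ((-2 + 2)*(-72))*7 = (27276 + (64 + 0)) + (0*(-72))*7 = (27276 + 64) + 0*7 = 27340 + 0 = 27340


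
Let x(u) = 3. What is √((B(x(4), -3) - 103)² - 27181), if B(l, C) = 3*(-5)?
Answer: 3*I*√1473 ≈ 115.14*I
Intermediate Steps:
B(l, C) = -15
√((B(x(4), -3) - 103)² - 27181) = √((-15 - 103)² - 27181) = √((-118)² - 27181) = √(13924 - 27181) = √(-13257) = 3*I*√1473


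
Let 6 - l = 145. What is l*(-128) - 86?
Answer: 17706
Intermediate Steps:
l = -139 (l = 6 - 1*145 = 6 - 145 = -139)
l*(-128) - 86 = -139*(-128) - 86 = 17792 - 86 = 17706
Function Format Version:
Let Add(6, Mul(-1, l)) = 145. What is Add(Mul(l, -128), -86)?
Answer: 17706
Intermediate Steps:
l = -139 (l = Add(6, Mul(-1, 145)) = Add(6, -145) = -139)
Add(Mul(l, -128), -86) = Add(Mul(-139, -128), -86) = Add(17792, -86) = 17706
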